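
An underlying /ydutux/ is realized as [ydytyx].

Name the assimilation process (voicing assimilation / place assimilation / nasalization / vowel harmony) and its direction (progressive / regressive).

vowel harmony, progressive

/u/→[y] /u/→[y].
Vowels agree with the first vowel, so the harmony is progressive.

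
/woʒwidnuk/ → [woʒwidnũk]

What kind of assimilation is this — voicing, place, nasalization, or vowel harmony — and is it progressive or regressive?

nasalization, progressive

/u/→[ũ].
Each target copies a feature from the preceding segment, so the direction is progressive.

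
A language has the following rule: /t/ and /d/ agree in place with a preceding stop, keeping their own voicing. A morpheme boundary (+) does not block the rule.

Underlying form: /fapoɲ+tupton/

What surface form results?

[fapoɲ+tuppon]

/t/ after /p/ (labial) → [p]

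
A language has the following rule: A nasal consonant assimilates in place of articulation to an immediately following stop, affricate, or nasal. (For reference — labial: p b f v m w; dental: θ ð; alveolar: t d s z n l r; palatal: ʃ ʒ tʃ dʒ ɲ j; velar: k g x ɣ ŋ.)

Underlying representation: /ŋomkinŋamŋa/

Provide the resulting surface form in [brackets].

[ŋoŋkiŋŋaŋŋa]

/m/ before /k/ (velar) → [ŋ]
/n/ before /ŋ/ (velar) → [ŋ]
/m/ before /ŋ/ (velar) → [ŋ]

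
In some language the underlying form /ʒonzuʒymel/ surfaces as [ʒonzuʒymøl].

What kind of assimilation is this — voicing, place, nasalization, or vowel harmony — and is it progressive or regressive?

/e/→[ø].
Vowels agree with the first vowel, so the harmony is progressive.

vowel harmony, progressive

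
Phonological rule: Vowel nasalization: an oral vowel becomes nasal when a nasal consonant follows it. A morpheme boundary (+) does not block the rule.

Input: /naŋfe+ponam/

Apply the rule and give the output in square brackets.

/a/ before nasal /ŋ/ → [ã]
/o/ before nasal /n/ → [õ]
/a/ before nasal /m/ → [ã]

[nãŋfe+põnãm]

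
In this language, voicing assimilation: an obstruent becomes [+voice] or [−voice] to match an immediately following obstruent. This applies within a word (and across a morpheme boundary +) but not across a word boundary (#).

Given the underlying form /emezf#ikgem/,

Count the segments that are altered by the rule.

/z/ before /f/ (voiceless) → [s]
/k/ before /g/ (voiced) → [g]
2 segments change.

2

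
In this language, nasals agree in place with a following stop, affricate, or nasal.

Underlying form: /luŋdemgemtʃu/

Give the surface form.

/ŋ/ before /d/ (alveolar) → [n]
/m/ before /g/ (velar) → [ŋ]
/m/ before /tʃ/ (palatal) → [ɲ]

[lundeŋgeɲtʃu]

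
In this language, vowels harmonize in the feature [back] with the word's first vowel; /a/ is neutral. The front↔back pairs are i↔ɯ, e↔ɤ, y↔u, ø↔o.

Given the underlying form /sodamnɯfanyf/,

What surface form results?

/y/ harmonizes with /o/ ([+back]) → [u]

[sodamnɯfanuf]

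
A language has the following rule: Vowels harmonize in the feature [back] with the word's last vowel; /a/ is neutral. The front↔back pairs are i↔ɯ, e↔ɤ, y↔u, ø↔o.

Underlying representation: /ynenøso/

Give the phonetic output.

[unɤnoso]

/y/ harmonizes with /o/ ([+back]) → [u]
/e/ harmonizes with /o/ ([+back]) → [ɤ]
/ø/ harmonizes with /o/ ([+back]) → [o]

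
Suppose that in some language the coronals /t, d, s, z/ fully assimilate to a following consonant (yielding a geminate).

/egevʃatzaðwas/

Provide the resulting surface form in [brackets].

/t/ before /z/ → [z] (total assimilation)

[egevʃazzaðwas]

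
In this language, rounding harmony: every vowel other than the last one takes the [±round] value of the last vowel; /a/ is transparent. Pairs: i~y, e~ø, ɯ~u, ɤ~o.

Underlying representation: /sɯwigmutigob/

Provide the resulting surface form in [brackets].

/ɯ/ harmonizes with /o/ ([+round]) → [u]
/i/ harmonizes with /o/ ([+round]) → [y]
/i/ harmonizes with /o/ ([+round]) → [y]

[suwygmutygob]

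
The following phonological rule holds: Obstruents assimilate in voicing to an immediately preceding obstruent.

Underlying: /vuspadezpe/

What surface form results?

/p/ after /z/ (voiced) → [b]

[vuspadezbe]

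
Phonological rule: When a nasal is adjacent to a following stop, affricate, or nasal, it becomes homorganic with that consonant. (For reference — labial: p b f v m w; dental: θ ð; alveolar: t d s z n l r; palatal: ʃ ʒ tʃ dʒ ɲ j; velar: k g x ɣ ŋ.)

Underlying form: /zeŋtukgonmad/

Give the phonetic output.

/ŋ/ before /t/ (alveolar) → [n]
/n/ before /m/ (labial) → [m]

[zentukgommad]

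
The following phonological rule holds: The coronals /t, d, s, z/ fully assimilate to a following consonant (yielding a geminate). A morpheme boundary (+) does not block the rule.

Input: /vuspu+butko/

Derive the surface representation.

[vuppu+bukko]

/s/ before /p/ → [p] (total assimilation)
/t/ before /k/ → [k] (total assimilation)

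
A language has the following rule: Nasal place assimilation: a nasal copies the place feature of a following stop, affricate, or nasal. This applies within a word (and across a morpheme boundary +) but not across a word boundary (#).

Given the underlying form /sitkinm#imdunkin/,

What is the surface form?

/n/ before /m/ (labial) → [m]
/m/ before /d/ (alveolar) → [n]
/n/ before /k/ (velar) → [ŋ]

[sitkimm#induŋkin]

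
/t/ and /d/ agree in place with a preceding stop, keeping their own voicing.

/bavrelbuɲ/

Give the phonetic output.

no segment meets the rule's conditions; no change.

[bavrelbuɲ]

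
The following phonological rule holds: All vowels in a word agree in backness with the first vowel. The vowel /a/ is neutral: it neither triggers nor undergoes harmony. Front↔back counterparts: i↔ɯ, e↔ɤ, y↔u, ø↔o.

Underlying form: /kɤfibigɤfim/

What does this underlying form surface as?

[kɤfɯbɯgɤfɯm]

/i/ harmonizes with /ɤ/ ([+back]) → [ɯ]
/i/ harmonizes with /ɤ/ ([+back]) → [ɯ]
/i/ harmonizes with /ɤ/ ([+back]) → [ɯ]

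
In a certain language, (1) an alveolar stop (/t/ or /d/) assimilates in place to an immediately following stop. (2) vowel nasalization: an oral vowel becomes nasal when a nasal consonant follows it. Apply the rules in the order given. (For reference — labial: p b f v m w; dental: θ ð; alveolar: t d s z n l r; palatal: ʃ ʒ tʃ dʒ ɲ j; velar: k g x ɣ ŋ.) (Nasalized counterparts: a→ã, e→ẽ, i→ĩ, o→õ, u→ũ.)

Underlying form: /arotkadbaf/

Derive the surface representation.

Rule 1: /t/ before /k/ (velar) → [k]
Rule 1: /d/ before /b/ (labial) → [b]
After rule 1: arokkabbaf
Rule 2: no segment meets the rule's conditions; no change.

[arokkabbaf]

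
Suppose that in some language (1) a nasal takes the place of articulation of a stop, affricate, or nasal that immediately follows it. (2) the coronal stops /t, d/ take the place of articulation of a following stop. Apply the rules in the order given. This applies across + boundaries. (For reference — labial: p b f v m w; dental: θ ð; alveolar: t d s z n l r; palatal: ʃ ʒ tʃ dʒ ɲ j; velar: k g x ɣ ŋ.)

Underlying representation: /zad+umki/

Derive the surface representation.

Rule 1: /m/ before /k/ (velar) → [ŋ]
After rule 1: zad+uŋki
Rule 2: no segment meets the rule's conditions; no change.

[zad+uŋki]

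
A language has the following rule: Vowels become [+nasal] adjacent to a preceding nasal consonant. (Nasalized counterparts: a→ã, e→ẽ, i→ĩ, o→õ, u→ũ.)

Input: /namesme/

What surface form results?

/a/ after nasal /n/ → [ã]
/e/ after nasal /m/ → [ẽ]
/e/ after nasal /m/ → [ẽ]

[nãmẽsmẽ]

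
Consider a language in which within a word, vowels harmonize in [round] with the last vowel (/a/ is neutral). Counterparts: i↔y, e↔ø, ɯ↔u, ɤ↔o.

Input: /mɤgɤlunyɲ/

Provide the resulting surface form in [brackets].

[mogolunyɲ]

/ɤ/ harmonizes with /y/ ([+round]) → [o]
/ɤ/ harmonizes with /y/ ([+round]) → [o]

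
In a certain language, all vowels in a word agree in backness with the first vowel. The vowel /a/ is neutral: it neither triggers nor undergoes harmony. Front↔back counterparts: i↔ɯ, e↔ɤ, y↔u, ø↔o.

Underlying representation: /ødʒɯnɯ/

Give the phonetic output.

/ɯ/ harmonizes with /ø/ ([-back]) → [i]
/ɯ/ harmonizes with /ø/ ([-back]) → [i]

[ødʒini]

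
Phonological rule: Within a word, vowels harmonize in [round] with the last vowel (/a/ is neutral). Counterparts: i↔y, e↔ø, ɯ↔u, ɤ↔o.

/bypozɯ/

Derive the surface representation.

[bipɤzɯ]

/y/ harmonizes with /ɯ/ ([-round]) → [i]
/o/ harmonizes with /ɯ/ ([-round]) → [ɤ]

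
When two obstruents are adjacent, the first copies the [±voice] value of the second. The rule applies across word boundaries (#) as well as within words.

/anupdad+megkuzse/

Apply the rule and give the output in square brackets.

/p/ before /d/ (voiced) → [b]
/g/ before /k/ (voiceless) → [k]
/z/ before /s/ (voiceless) → [s]

[anubdad+mekkusse]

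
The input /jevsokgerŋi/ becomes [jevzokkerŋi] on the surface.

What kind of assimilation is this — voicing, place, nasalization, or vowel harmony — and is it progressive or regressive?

/s/→[z] /g/→[k].
Each target copies a feature from the preceding segment, so the direction is progressive.

voicing assimilation, progressive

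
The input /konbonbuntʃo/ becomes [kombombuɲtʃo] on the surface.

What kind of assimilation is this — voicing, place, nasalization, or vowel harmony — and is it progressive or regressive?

/n/→[m] /n/→[m] /n/→[ɲ].
Each target copies a feature from the following segment, so the direction is regressive.

place assimilation, regressive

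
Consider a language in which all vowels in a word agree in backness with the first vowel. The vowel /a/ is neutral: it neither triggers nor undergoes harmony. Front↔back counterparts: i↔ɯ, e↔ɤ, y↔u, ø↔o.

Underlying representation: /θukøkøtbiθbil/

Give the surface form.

/ø/ harmonizes with /u/ ([+back]) → [o]
/ø/ harmonizes with /u/ ([+back]) → [o]
/i/ harmonizes with /u/ ([+back]) → [ɯ]
/i/ harmonizes with /u/ ([+back]) → [ɯ]

[θukokotbɯθbɯl]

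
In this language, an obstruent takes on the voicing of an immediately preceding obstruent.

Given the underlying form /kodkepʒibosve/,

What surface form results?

/k/ after /d/ (voiced) → [g]
/ʒ/ after /p/ (voiceless) → [ʃ]
/v/ after /s/ (voiceless) → [f]

[kodgepʃibosfe]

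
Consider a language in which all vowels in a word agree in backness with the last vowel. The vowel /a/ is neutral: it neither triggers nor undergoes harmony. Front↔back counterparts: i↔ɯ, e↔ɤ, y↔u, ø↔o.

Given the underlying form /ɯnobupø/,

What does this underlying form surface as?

[inøbypø]

/ɯ/ harmonizes with /ø/ ([-back]) → [i]
/o/ harmonizes with /ø/ ([-back]) → [ø]
/u/ harmonizes with /ø/ ([-back]) → [y]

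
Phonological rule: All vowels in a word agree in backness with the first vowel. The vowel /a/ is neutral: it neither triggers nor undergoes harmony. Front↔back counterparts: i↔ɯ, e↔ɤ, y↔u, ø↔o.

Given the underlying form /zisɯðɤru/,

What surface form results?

[zisiðery]

/ɯ/ harmonizes with /i/ ([-back]) → [i]
/ɤ/ harmonizes with /i/ ([-back]) → [e]
/u/ harmonizes with /i/ ([-back]) → [y]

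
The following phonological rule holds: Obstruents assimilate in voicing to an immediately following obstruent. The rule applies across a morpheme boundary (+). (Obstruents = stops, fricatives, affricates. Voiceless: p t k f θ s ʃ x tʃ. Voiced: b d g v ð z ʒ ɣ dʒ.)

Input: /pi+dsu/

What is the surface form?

[pi+tsu]

/d/ before /s/ (voiceless) → [t]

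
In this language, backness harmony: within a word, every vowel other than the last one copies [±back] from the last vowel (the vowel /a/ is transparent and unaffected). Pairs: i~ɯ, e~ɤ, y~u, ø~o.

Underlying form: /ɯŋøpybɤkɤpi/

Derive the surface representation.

[iŋøpybekepi]

/ɯ/ harmonizes with /i/ ([-back]) → [i]
/ɤ/ harmonizes with /i/ ([-back]) → [e]
/ɤ/ harmonizes with /i/ ([-back]) → [e]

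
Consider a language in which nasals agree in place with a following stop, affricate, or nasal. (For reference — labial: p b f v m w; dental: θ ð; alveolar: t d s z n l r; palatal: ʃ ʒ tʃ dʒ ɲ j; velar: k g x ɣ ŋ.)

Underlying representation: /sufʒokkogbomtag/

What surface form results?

/m/ before /t/ (alveolar) → [n]

[sufʒokkogbontag]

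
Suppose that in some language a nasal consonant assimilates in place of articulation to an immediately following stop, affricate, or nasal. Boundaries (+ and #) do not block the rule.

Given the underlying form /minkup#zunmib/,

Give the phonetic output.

[miŋkup#zummib]

/n/ before /k/ (velar) → [ŋ]
/n/ before /m/ (labial) → [m]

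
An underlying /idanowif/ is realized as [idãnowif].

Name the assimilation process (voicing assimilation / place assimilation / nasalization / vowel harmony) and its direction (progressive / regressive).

nasalization, regressive

/a/→[ã].
Each target copies a feature from the following segment, so the direction is regressive.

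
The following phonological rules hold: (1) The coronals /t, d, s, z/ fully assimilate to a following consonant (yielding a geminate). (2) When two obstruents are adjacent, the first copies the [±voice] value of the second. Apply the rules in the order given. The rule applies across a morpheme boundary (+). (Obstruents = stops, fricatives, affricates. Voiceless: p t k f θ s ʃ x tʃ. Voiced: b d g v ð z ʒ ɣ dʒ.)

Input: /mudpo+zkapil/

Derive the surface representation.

[muppo+kkapil]

Rule 1: /d/ before /p/ → [p] (total assimilation)
Rule 1: /z/ before /k/ → [k] (total assimilation)
After rule 1: muppo+kkapil
Rule 2: no segment meets the rule's conditions; no change.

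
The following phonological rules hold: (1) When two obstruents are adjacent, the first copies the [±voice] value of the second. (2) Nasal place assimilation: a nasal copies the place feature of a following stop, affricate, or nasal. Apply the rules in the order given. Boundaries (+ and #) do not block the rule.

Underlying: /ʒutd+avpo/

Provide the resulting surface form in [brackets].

[ʒudd+afpo]

Rule 1: /t/ before /d/ (voiced) → [d]
Rule 1: /v/ before /p/ (voiceless) → [f]
After rule 1: ʒudd+afpo
Rule 2: no segment meets the rule's conditions; no change.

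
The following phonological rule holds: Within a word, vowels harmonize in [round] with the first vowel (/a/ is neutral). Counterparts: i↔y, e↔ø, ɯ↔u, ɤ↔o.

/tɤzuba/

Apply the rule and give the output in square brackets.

/u/ harmonizes with /ɤ/ ([-round]) → [ɯ]

[tɤzɯba]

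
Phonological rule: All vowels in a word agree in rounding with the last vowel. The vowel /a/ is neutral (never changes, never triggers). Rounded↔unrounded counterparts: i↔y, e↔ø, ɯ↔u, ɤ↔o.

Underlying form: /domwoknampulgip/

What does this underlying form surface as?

[dɤmwɤknampɯlgip]

/o/ harmonizes with /i/ ([-round]) → [ɤ]
/o/ harmonizes with /i/ ([-round]) → [ɤ]
/u/ harmonizes with /i/ ([-round]) → [ɯ]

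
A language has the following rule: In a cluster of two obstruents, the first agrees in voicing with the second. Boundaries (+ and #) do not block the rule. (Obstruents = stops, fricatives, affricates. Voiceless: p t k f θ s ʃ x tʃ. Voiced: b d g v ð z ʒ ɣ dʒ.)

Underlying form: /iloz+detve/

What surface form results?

[iloz+dedve]

/t/ before /v/ (voiced) → [d]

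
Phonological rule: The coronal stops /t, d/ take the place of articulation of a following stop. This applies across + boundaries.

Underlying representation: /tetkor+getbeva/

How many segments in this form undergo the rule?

/t/ before /k/ (velar) → [k]
/t/ before /b/ (labial) → [p]
2 segments change.

2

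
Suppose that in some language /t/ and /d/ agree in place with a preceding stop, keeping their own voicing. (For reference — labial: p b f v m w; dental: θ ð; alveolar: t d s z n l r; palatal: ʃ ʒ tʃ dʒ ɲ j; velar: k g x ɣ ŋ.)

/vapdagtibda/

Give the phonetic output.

[vapbagkibba]

/d/ after /p/ (labial) → [b]
/t/ after /g/ (velar) → [k]
/d/ after /b/ (labial) → [b]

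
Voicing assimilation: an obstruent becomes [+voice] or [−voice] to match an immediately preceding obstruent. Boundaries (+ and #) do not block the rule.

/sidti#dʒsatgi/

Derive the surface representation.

[siddi#dʒzatki]

/t/ after /d/ (voiced) → [d]
/s/ after /dʒ/ (voiced) → [z]
/g/ after /t/ (voiceless) → [k]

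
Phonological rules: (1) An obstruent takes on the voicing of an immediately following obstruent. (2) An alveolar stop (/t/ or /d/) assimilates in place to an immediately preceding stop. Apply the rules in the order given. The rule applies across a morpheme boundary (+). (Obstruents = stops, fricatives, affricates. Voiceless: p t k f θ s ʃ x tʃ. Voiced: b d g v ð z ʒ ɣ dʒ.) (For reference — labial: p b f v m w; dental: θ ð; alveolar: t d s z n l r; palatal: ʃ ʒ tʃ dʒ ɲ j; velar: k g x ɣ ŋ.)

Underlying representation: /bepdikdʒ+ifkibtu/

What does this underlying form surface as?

[bebbigdʒ+ifkippu]

Rule 1: /p/ before /d/ (voiced) → [b]
Rule 1: /k/ before /dʒ/ (voiced) → [g]
Rule 1: /b/ before /t/ (voiceless) → [p]
After rule 1: bebdigdʒ+ifkiptu
Rule 2: /d/ after /b/ (labial) → [b]
Rule 2: /t/ after /p/ (labial) → [p]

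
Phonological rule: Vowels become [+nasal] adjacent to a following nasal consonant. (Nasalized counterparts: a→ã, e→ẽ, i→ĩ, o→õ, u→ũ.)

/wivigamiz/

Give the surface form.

[wivigãmiz]

/a/ before nasal /m/ → [ã]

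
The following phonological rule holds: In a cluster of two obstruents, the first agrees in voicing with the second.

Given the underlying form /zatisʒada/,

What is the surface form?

/s/ before /ʒ/ (voiced) → [z]

[zatizʒada]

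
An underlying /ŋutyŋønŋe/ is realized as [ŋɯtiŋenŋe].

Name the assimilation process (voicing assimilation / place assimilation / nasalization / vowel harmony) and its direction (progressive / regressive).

vowel harmony, regressive

/u/→[ɯ] /y/→[i] /ø/→[e].
Vowels agree with the last vowel, so the harmony is regressive.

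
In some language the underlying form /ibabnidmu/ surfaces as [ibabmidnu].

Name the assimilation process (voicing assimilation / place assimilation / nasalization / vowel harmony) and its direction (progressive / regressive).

/n/→[m] /m/→[n].
Each target copies a feature from the preceding segment, so the direction is progressive.

place assimilation, progressive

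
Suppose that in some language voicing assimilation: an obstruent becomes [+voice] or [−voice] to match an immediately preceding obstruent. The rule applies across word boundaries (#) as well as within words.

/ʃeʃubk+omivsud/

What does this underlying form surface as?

[ʃeʃubg+omivzud]

/k/ after /b/ (voiced) → [g]
/s/ after /v/ (voiced) → [z]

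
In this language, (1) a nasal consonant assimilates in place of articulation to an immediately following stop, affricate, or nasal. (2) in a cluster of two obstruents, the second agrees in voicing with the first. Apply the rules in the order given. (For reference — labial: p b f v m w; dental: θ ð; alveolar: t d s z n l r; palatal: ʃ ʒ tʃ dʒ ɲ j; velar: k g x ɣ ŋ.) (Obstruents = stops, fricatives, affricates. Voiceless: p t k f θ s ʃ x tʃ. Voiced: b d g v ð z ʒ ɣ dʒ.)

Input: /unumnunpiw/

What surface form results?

[ununnumpiw]

Rule 1: /m/ before /n/ (alveolar) → [n]
Rule 1: /n/ before /p/ (labial) → [m]
After rule 1: ununnumpiw
Rule 2: no segment meets the rule's conditions; no change.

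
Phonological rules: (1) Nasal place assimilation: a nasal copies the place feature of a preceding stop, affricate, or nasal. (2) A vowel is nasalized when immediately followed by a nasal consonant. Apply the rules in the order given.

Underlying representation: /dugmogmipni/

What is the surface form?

[dugŋogŋipmi]

Rule 1: /m/ after /g/ (velar) → [ŋ]
Rule 1: /m/ after /g/ (velar) → [ŋ]
Rule 1: /n/ after /p/ (labial) → [m]
After rule 1: dugŋogŋipmi
Rule 2: no segment meets the rule's conditions; no change.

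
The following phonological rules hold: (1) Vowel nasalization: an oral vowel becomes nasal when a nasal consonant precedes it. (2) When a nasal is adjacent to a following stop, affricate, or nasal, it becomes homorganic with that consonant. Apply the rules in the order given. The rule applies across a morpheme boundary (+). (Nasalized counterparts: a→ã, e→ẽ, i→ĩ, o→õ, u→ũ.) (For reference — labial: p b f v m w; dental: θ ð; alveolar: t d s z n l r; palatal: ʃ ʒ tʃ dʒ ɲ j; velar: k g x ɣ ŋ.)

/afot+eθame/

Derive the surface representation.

[afot+eθamẽ]

Rule 1: /e/ after nasal /m/ → [ẽ]
After rule 1: afot+eθamẽ
Rule 2: no segment meets the rule's conditions; no change.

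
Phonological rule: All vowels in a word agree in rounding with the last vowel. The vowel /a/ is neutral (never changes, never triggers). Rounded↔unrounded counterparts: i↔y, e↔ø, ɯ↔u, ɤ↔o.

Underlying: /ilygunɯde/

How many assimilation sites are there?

2

/y/ harmonizes with /e/ ([-round]) → [i]
/u/ harmonizes with /e/ ([-round]) → [ɯ]
2 segments change.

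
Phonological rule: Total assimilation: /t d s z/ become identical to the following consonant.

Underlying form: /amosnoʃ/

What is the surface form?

/s/ before /n/ → [n] (total assimilation)

[amonnoʃ]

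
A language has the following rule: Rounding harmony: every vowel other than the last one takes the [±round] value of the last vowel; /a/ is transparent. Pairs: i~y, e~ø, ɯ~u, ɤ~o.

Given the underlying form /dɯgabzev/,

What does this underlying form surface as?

no segment meets the rule's conditions; no change.

[dɯgabzev]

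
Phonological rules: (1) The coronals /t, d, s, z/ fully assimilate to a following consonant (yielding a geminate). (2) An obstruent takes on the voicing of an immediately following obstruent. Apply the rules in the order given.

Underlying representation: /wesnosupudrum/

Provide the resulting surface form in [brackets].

Rule 1: /s/ before /n/ → [n] (total assimilation)
Rule 1: /d/ before /r/ → [r] (total assimilation)
After rule 1: wennosupurrum
Rule 2: no segment meets the rule's conditions; no change.

[wennosupurrum]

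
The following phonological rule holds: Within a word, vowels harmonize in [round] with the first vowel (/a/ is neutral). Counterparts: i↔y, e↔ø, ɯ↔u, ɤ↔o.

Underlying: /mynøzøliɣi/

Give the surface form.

[mynøzølyɣy]

/i/ harmonizes with /y/ ([+round]) → [y]
/i/ harmonizes with /y/ ([+round]) → [y]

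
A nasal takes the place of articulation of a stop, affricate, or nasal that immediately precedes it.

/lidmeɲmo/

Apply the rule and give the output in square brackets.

/m/ after /d/ (alveolar) → [n]
/m/ after /ɲ/ (palatal) → [ɲ]

[lidneɲɲo]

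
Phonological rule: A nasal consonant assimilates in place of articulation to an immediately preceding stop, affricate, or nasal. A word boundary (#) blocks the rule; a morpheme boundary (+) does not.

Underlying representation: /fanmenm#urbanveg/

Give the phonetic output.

[fannenn#urbanveg]

/m/ after /n/ (alveolar) → [n]
/m/ after /n/ (alveolar) → [n]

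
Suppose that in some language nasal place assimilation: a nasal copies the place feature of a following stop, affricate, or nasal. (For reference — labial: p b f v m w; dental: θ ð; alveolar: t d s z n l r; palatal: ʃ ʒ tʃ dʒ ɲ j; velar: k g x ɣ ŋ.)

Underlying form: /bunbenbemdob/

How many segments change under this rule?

3

/n/ before /b/ (labial) → [m]
/n/ before /b/ (labial) → [m]
/m/ before /d/ (alveolar) → [n]
3 segments change.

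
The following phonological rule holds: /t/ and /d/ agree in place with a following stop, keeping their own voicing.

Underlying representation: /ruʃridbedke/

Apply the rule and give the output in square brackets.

[ruʃribbegke]

/d/ before /b/ (labial) → [b]
/d/ before /k/ (velar) → [g]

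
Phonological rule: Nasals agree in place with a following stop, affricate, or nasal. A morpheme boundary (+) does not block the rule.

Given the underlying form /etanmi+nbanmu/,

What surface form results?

[etammi+mbammu]

/n/ before /m/ (labial) → [m]
/n/ before /b/ (labial) → [m]
/n/ before /m/ (labial) → [m]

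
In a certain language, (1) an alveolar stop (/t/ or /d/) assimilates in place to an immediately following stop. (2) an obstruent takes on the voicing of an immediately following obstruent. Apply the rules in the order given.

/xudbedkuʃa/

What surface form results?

Rule 1: /d/ before /b/ (labial) → [b]
Rule 1: /d/ before /k/ (velar) → [g]
After rule 1: xubbegkuʃa
Rule 2: /g/ before /k/ (voiceless) → [k]

[xubbekkuʃa]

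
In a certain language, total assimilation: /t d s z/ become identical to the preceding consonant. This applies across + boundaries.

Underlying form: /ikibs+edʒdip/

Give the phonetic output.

[ikibb+edʒdʒip]

/s/ after /b/ → [b] (total assimilation)
/d/ after /dʒ/ → [dʒ] (total assimilation)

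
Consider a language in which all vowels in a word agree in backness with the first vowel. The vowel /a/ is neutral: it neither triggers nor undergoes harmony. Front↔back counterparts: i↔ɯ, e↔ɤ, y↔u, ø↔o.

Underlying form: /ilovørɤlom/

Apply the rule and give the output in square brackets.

/o/ harmonizes with /i/ ([-back]) → [ø]
/ɤ/ harmonizes with /i/ ([-back]) → [e]
/o/ harmonizes with /i/ ([-back]) → [ø]

[iløvøreløm]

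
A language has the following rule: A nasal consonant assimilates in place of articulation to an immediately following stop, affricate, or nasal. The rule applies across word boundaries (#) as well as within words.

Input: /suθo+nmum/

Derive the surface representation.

/n/ before /m/ (labial) → [m]

[suθo+mmum]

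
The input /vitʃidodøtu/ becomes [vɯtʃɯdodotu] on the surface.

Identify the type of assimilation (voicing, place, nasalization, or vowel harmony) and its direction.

/i/→[ɯ] /i/→[ɯ] /ø/→[o].
Vowels agree with the last vowel, so the harmony is regressive.

vowel harmony, regressive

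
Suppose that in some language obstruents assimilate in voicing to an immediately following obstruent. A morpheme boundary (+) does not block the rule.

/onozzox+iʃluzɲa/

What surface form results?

[onozzox+iʃluzɲa]

no segment meets the rule's conditions; no change.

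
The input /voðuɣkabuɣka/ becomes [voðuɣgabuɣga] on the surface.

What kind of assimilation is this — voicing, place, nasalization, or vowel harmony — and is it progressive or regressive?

voicing assimilation, progressive

/k/→[g] /k/→[g].
Each target copies a feature from the preceding segment, so the direction is progressive.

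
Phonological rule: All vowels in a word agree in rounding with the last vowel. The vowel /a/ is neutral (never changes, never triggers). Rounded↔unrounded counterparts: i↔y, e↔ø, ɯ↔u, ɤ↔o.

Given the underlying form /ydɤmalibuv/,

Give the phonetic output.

[ydomalybuv]

/ɤ/ harmonizes with /u/ ([+round]) → [o]
/i/ harmonizes with /u/ ([+round]) → [y]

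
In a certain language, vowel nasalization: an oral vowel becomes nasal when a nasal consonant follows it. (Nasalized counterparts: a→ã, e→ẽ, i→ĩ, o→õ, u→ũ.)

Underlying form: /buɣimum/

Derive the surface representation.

/i/ before nasal /m/ → [ĩ]
/u/ before nasal /m/ → [ũ]

[buɣĩmũm]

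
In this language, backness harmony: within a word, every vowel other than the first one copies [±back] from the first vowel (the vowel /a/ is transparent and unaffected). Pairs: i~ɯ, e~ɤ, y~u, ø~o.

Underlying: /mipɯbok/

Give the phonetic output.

[mipibøk]

/ɯ/ harmonizes with /i/ ([-back]) → [i]
/o/ harmonizes with /i/ ([-back]) → [ø]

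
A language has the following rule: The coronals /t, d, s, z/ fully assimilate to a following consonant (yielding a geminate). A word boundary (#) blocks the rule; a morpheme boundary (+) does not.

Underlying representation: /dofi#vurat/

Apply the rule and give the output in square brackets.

[dofi#vurat]

no segment meets the rule's conditions; no change.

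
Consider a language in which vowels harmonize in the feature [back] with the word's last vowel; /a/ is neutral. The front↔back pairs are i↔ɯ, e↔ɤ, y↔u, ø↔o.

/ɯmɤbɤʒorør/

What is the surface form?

/ɯ/ harmonizes with /ø/ ([-back]) → [i]
/ɤ/ harmonizes with /ø/ ([-back]) → [e]
/ɤ/ harmonizes with /ø/ ([-back]) → [e]
/o/ harmonizes with /ø/ ([-back]) → [ø]

[imebeʒørør]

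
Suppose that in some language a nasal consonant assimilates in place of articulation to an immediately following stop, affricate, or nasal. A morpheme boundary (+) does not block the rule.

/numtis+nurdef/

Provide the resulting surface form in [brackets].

/m/ before /t/ (alveolar) → [n]

[nuntis+nurdef]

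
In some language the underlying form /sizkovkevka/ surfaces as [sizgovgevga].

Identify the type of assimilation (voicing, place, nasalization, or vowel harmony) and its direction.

/k/→[g] /k/→[g] /k/→[g].
Each target copies a feature from the preceding segment, so the direction is progressive.

voicing assimilation, progressive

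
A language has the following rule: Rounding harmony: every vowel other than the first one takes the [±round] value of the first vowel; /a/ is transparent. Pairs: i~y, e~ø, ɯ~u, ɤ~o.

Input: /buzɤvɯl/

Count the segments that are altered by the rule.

/ɤ/ harmonizes with /u/ ([+round]) → [o]
/ɯ/ harmonizes with /u/ ([+round]) → [u]
2 segments change.

2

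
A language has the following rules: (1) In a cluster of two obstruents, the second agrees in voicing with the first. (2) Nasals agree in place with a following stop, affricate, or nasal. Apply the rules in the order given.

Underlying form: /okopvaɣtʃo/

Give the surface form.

[okopfaɣdʒo]

Rule 1: /v/ after /p/ (voiceless) → [f]
Rule 1: /tʃ/ after /ɣ/ (voiced) → [dʒ]
After rule 1: okopfaɣdʒo
Rule 2: no segment meets the rule's conditions; no change.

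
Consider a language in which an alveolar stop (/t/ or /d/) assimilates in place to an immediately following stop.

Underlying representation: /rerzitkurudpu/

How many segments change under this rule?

2

/t/ before /k/ (velar) → [k]
/d/ before /p/ (labial) → [b]
2 segments change.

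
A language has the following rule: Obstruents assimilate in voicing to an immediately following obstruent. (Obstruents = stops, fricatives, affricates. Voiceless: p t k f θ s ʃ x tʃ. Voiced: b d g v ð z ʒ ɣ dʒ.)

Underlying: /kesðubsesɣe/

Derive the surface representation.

/s/ before /ð/ (voiced) → [z]
/b/ before /s/ (voiceless) → [p]
/s/ before /ɣ/ (voiced) → [z]

[kezðupsezɣe]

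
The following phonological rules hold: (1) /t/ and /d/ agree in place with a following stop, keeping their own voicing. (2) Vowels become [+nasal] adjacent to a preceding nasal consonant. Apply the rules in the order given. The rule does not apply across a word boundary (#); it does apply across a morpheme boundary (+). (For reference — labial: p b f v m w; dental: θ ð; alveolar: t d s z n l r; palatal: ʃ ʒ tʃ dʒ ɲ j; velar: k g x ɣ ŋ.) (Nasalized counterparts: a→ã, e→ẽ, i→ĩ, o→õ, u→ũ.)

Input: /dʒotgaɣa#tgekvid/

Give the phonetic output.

[dʒokgaɣa#kgekvid]

Rule 1: /t/ before /g/ (velar) → [k]
Rule 1: /t/ before /g/ (velar) → [k]
After rule 1: dʒokgaɣa#kgekvid
Rule 2: no segment meets the rule's conditions; no change.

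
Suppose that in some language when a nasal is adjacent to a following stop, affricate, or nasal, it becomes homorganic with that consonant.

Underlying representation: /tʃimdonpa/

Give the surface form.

/m/ before /d/ (alveolar) → [n]
/n/ before /p/ (labial) → [m]

[tʃindompa]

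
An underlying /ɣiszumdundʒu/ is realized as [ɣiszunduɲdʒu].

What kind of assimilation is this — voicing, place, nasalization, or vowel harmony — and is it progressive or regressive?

/m/→[n] /n/→[ɲ].
Each target copies a feature from the following segment, so the direction is regressive.

place assimilation, regressive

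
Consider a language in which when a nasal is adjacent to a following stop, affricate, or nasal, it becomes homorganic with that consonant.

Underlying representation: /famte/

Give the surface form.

/m/ before /t/ (alveolar) → [n]

[fante]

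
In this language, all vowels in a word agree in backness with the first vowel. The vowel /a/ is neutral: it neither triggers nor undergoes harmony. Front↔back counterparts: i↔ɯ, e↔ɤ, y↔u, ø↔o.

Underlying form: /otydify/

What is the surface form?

/y/ harmonizes with /o/ ([+back]) → [u]
/i/ harmonizes with /o/ ([+back]) → [ɯ]
/y/ harmonizes with /o/ ([+back]) → [u]

[otudɯfu]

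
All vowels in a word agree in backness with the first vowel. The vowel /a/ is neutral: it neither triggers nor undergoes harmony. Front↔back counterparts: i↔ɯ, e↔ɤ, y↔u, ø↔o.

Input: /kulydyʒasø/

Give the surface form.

/y/ harmonizes with /u/ ([+back]) → [u]
/y/ harmonizes with /u/ ([+back]) → [u]
/ø/ harmonizes with /u/ ([+back]) → [o]

[kuluduʒaso]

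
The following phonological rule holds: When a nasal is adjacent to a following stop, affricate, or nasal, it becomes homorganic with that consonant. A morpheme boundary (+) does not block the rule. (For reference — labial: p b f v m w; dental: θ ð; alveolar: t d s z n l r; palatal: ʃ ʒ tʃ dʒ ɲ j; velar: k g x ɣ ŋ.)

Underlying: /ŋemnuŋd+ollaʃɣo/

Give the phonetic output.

[ŋennund+ollaʃɣo]

/m/ before /n/ (alveolar) → [n]
/ŋ/ before /d/ (alveolar) → [n]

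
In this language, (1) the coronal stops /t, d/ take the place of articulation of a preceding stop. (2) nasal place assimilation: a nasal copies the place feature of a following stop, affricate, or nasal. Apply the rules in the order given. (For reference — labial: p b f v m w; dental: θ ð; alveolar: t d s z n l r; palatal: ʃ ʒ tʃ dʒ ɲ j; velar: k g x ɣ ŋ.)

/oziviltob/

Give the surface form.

Rule 1: no segment meets the rule's conditions; no change.
After rule 1: oziviltob
Rule 2: no segment meets the rule's conditions; no change.

[oziviltob]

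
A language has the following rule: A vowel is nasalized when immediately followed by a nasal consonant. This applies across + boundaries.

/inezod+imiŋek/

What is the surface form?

/i/ before nasal /n/ → [ĩ]
/i/ before nasal /m/ → [ĩ]
/i/ before nasal /ŋ/ → [ĩ]

[ĩnezod+ĩmĩŋek]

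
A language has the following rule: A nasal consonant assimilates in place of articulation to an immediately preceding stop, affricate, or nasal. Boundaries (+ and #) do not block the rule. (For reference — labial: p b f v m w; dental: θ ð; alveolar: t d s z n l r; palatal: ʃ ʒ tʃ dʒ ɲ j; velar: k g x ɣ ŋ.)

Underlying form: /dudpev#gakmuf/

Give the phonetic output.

[dudpev#gakŋuf]

/m/ after /k/ (velar) → [ŋ]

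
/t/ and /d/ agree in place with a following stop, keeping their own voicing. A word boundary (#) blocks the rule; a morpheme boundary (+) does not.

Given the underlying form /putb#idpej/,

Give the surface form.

[pupb#ibpej]

/t/ before /b/ (labial) → [p]
/d/ before /p/ (labial) → [b]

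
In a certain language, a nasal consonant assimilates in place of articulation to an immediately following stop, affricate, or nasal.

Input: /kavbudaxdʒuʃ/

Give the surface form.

no segment meets the rule's conditions; no change.

[kavbudaxdʒuʃ]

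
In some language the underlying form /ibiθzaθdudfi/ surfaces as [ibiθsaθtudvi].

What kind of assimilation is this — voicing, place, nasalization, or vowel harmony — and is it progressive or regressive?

voicing assimilation, progressive

/z/→[s] /d/→[t] /f/→[v].
Each target copies a feature from the preceding segment, so the direction is progressive.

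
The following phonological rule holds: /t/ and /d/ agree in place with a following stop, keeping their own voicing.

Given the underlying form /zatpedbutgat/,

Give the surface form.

[zappebbukgat]

/t/ before /p/ (labial) → [p]
/d/ before /b/ (labial) → [b]
/t/ before /g/ (velar) → [k]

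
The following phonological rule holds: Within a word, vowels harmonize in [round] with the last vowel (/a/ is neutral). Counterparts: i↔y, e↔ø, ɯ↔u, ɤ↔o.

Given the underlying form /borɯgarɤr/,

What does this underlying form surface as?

/o/ harmonizes with /ɤ/ ([-round]) → [ɤ]

[bɤrɯgarɤr]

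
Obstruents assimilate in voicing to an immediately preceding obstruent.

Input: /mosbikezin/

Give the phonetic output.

/b/ after /s/ (voiceless) → [p]

[mospikezin]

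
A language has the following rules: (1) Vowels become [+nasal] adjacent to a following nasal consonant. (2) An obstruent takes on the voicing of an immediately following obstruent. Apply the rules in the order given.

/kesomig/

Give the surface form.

[kesõmig]

Rule 1: /o/ before nasal /m/ → [õ]
After rule 1: kesõmig
Rule 2: no segment meets the rule's conditions; no change.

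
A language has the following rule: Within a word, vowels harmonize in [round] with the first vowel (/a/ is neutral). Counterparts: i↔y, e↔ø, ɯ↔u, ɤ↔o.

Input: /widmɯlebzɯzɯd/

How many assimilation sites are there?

0

No segment meets the rule's conditions.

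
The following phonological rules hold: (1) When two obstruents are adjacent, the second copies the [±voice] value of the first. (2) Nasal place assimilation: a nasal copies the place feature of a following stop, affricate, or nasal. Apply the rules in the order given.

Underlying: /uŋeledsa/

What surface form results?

Rule 1: /s/ after /d/ (voiced) → [z]
After rule 1: uŋeledza
Rule 2: no segment meets the rule's conditions; no change.

[uŋeledza]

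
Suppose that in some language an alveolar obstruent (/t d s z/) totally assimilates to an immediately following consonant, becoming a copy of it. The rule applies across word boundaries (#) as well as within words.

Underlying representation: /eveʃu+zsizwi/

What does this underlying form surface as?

[eveʃu+ssiwwi]

/z/ before /s/ → [s] (total assimilation)
/z/ before /w/ → [w] (total assimilation)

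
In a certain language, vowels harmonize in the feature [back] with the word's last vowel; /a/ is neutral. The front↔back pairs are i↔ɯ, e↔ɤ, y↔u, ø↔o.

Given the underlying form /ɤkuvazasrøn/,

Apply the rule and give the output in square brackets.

[ekyvazasrøn]

/ɤ/ harmonizes with /ø/ ([-back]) → [e]
/u/ harmonizes with /ø/ ([-back]) → [y]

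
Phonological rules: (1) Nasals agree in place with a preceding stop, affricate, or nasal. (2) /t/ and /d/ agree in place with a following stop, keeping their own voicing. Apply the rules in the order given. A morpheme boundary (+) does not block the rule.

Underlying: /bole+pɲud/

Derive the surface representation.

[bole+pmud]

Rule 1: /ɲ/ after /p/ (labial) → [m]
After rule 1: bole+pmud
Rule 2: no segment meets the rule's conditions; no change.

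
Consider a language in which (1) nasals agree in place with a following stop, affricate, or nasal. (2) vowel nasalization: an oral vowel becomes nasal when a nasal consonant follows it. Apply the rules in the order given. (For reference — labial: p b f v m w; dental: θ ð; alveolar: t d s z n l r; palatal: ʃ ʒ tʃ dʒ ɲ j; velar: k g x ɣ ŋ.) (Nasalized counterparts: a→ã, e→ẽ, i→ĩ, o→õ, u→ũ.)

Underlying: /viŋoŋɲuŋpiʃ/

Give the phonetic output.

[vĩŋõɲɲũmpiʃ]

Rule 1: /ŋ/ before /ɲ/ (palatal) → [ɲ]
Rule 1: /ŋ/ before /p/ (labial) → [m]
After rule 1: viŋoɲɲumpiʃ
Rule 2: /i/ before nasal /ŋ/ → [ĩ]
Rule 2: /o/ before nasal /ɲ/ → [õ]
Rule 2: /u/ before nasal /m/ → [ũ]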